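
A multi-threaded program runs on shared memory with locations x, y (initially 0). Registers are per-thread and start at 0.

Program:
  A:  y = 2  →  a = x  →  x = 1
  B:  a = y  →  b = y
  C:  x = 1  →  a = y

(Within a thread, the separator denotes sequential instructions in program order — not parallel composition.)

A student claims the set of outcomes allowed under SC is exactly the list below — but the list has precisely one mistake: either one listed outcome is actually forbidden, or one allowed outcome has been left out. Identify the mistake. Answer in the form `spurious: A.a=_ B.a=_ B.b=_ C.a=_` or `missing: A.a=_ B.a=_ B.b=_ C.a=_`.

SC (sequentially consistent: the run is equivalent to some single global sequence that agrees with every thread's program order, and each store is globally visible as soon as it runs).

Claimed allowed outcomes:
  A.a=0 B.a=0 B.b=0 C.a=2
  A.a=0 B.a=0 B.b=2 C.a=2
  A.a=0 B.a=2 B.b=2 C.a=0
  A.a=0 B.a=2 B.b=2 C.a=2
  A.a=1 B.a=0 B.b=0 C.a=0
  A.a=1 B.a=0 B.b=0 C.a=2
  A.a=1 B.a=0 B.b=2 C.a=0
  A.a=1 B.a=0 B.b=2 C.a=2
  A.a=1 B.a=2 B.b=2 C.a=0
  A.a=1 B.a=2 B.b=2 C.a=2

spurious: A.a=0 B.a=2 B.b=2 C.a=0

outcome vector order: (A.a,B.a,B.b,C.a)
[SC] allowed = {<0 0 0 2> <0 0 2 2> <0 2 2 2> <1 0 0 0> <1 0 0 2> <1 0 2 0> <1 0 2 2> <1 2 2 0> <1 2 2 2>}
claimed∖SC = {<0 2 2 0>}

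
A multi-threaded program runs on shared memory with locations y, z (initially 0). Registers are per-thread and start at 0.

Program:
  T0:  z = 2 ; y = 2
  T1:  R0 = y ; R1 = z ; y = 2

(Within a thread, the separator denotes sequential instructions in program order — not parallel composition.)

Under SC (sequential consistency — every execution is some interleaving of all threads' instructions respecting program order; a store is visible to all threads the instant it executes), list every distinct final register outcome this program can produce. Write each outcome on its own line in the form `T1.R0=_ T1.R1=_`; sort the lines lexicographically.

outcome vector order: (T1.R0,T1.R1)
|SC outcomes| = 3

T1.R0=0 T1.R1=0
T1.R0=0 T1.R1=2
T1.R0=2 T1.R1=2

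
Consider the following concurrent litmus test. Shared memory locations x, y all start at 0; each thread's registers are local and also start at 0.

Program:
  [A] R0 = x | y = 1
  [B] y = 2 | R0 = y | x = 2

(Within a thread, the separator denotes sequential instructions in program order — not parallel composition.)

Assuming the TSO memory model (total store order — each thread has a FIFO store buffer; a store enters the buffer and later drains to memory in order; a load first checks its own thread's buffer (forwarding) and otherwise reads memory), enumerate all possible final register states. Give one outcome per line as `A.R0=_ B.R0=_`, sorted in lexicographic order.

A.R0=0 B.R0=1
A.R0=0 B.R0=2
A.R0=2 B.R0=2

outcome vector order: (A.R0,B.R0)
|TSO outcomes| = 3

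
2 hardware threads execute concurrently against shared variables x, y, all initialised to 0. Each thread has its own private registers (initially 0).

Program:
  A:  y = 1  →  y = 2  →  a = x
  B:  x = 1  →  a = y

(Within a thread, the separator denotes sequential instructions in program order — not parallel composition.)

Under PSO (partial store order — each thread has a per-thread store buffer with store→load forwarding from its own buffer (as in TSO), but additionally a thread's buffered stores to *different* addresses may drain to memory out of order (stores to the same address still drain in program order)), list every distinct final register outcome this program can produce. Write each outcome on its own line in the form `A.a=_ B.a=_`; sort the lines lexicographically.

outcome vector order: (A.a,B.a)
|PSO outcomes| = 6

A.a=0 B.a=0
A.a=0 B.a=1
A.a=0 B.a=2
A.a=1 B.a=0
A.a=1 B.a=1
A.a=1 B.a=2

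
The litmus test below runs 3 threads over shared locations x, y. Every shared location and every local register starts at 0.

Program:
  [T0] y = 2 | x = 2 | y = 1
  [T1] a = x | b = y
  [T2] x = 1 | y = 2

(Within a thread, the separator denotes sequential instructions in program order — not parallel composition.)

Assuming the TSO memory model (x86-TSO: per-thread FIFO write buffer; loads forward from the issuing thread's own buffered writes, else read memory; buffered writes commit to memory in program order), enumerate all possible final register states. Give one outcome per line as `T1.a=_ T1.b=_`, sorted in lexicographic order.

outcome vector order: (T1.a,T1.b)
|TSO outcomes| = 8

T1.a=0 T1.b=0
T1.a=0 T1.b=1
T1.a=0 T1.b=2
T1.a=1 T1.b=0
T1.a=1 T1.b=1
T1.a=1 T1.b=2
T1.a=2 T1.b=1
T1.a=2 T1.b=2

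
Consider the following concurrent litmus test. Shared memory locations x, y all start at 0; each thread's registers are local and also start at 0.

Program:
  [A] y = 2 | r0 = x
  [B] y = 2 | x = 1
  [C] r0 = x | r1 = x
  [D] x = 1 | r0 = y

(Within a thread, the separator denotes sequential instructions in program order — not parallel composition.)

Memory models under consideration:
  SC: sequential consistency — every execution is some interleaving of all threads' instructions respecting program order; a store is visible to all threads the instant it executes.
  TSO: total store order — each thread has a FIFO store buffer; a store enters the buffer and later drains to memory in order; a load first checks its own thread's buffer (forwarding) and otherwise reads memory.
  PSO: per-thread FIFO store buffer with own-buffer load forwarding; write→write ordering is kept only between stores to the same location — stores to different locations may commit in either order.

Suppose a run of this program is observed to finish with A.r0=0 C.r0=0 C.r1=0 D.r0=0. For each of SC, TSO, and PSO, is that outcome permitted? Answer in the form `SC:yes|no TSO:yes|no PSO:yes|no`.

SC:no TSO:yes PSO:yes

outcome vector order: (A.r0,C.r0,C.r1,D.r0)
SC: 9 outcomes — {0/0/0/2, 0/0/1/2, 0/1/1/2, 1/0/0/0, 1/0/0/2, 1/0/1/0, 1/0/1/2, 1/1/1/0, 1/1/1/2}
TSO: 12 outcomes — {0/0/0/0, 0/0/0/2, 0/0/1/0, 0/0/1/2, 0/1/1/0, 0/1/1/2, 1/0/0/0, 1/0/0/2, 1/0/1/0, 1/0/1/2, 1/1/1/0, 1/1/1/2}
PSO: 12 outcomes — {0/0/0/0, 0/0/0/2, 0/0/1/0, 0/0/1/2, 0/1/1/0, 0/1/1/2, 1/0/0/0, 1/0/0/2, 1/0/1/0, 1/0/1/2, 1/1/1/0, 1/1/1/2}
target 0/0/0/0 ∈ {TSO,PSO}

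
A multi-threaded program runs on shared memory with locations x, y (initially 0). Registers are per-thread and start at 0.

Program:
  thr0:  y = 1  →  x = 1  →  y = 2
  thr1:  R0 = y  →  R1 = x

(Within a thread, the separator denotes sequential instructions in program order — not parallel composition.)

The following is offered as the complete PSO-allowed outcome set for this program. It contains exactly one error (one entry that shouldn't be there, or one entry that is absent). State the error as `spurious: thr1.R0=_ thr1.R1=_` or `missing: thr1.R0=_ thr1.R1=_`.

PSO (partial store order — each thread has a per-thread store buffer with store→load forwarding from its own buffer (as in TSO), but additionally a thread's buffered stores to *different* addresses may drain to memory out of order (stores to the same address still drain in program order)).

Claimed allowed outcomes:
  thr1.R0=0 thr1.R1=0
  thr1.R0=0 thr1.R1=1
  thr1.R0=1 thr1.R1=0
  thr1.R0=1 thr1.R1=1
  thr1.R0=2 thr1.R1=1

missing: thr1.R0=2 thr1.R1=0

outcome vector order: (thr1.R0,thr1.R1)
PSO (6): 00; 01; 10; 11; 20; 21
PSO∖claimed = {20}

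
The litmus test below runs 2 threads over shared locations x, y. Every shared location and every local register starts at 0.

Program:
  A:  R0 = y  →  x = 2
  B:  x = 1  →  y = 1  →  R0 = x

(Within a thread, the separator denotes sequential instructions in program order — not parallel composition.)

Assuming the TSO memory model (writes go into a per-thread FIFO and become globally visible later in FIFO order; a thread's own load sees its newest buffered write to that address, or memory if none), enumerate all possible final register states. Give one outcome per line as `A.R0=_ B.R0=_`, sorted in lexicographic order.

A.R0=0 B.R0=1
A.R0=0 B.R0=2
A.R0=1 B.R0=1
A.R0=1 B.R0=2

outcome vector order: (A.R0,B.R0)
|TSO outcomes| = 4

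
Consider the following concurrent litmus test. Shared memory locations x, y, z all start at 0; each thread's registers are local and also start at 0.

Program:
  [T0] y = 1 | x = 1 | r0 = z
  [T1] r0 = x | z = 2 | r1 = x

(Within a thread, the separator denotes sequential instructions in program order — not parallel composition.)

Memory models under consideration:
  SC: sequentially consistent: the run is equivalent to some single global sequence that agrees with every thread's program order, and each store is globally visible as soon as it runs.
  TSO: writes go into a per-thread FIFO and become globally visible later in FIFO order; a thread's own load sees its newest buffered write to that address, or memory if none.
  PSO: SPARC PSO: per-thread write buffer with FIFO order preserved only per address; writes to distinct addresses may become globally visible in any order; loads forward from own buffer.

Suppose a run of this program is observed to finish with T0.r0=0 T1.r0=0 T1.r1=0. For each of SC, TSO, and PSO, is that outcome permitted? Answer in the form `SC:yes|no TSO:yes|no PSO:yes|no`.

outcome vector order: (T0.r0,T1.r0,T1.r1)
SC (5): 001 011 200 201 211
TSO (6): 000 001 011 200 201 211
PSO (6): 000 001 011 200 201 211
target 000 ∈ {TSO,PSO}

SC:no TSO:yes PSO:yes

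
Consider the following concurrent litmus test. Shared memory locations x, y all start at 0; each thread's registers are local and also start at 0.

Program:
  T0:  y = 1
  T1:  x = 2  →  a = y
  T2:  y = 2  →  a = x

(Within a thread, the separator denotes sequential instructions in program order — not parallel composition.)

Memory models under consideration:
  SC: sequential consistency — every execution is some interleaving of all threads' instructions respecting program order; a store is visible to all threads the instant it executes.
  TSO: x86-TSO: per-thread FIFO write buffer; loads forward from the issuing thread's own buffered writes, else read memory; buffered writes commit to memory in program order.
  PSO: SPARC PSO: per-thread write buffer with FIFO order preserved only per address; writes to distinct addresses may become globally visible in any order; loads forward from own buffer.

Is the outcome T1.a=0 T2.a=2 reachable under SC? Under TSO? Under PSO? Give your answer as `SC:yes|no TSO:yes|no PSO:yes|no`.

SC:yes TSO:yes PSO:yes

outcome vector order: (T1.a,T2.a)
SC (5): 0/2; 1/0; 1/2; 2/0; 2/2
TSO (6): 0/0; 0/2; 1/0; 1/2; 2/0; 2/2
PSO (6): 0/0; 0/2; 1/0; 1/2; 2/0; 2/2
target 0/2 ∈ {SC,TSO,PSO}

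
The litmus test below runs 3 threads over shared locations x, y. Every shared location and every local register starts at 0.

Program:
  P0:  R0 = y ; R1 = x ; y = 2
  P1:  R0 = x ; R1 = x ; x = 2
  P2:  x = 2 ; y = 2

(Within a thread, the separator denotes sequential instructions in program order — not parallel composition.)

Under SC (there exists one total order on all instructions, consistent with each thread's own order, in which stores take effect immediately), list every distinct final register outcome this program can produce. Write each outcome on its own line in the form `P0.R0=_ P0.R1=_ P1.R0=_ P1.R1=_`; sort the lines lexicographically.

outcome vector order: (P0.R0,P0.R1,P1.R0,P1.R1)
|SC outcomes| = 9

P0.R0=0 P0.R1=0 P1.R0=0 P1.R1=0
P0.R0=0 P0.R1=0 P1.R0=0 P1.R1=2
P0.R0=0 P0.R1=0 P1.R0=2 P1.R1=2
P0.R0=0 P0.R1=2 P1.R0=0 P1.R1=0
P0.R0=0 P0.R1=2 P1.R0=0 P1.R1=2
P0.R0=0 P0.R1=2 P1.R0=2 P1.R1=2
P0.R0=2 P0.R1=2 P1.R0=0 P1.R1=0
P0.R0=2 P0.R1=2 P1.R0=0 P1.R1=2
P0.R0=2 P0.R1=2 P1.R0=2 P1.R1=2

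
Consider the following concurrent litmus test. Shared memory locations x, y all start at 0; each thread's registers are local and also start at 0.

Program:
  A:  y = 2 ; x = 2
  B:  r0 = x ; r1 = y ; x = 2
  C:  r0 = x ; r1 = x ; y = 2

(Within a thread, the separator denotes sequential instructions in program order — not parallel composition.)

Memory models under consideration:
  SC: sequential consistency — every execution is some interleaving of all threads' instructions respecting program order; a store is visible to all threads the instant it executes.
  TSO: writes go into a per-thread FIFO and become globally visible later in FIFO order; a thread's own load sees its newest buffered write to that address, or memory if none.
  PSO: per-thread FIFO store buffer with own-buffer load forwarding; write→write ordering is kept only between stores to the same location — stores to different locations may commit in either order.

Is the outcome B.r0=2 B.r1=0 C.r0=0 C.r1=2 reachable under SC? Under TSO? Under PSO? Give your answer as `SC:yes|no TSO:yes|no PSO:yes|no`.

SC:no TSO:no PSO:yes

outcome vector order: (B.r0,B.r1,C.r0,C.r1)
SC (9): 0/0/0/0, 0/0/0/2, 0/0/2/2, 0/2/0/0, 0/2/0/2, 0/2/2/2, 2/2/0/0, 2/2/0/2, 2/2/2/2
TSO (9): 0/0/0/0, 0/0/0/2, 0/0/2/2, 0/2/0/0, 0/2/0/2, 0/2/2/2, 2/2/0/0, 2/2/0/2, 2/2/2/2
PSO (12): 0/0/0/0, 0/0/0/2, 0/0/2/2, 0/2/0/0, 0/2/0/2, 0/2/2/2, 2/0/0/0, 2/0/0/2, 2/0/2/2, 2/2/0/0, 2/2/0/2, 2/2/2/2
target 2/0/0/2 ∈ {PSO}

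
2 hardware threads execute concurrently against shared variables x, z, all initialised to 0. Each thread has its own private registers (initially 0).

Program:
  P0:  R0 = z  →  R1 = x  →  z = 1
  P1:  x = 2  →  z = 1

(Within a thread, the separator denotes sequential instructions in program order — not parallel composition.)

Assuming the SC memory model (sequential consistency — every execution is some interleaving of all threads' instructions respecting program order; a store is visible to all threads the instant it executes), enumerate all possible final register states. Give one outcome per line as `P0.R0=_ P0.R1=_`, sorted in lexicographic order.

outcome vector order: (P0.R0,P0.R1)
|SC outcomes| = 3

P0.R0=0 P0.R1=0
P0.R0=0 P0.R1=2
P0.R0=1 P0.R1=2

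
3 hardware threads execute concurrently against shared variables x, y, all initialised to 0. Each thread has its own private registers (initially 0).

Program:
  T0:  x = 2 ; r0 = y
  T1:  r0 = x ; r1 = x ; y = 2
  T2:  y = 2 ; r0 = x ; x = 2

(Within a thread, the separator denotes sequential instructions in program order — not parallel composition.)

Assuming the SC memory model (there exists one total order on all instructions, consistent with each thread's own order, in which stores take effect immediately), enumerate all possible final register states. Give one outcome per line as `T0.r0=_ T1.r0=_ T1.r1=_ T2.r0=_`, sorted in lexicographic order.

T0.r0=0 T1.r0=0 T1.r1=0 T2.r0=2
T0.r0=0 T1.r0=0 T1.r1=2 T2.r0=2
T0.r0=0 T1.r0=2 T1.r1=2 T2.r0=2
T0.r0=2 T1.r0=0 T1.r1=0 T2.r0=0
T0.r0=2 T1.r0=0 T1.r1=0 T2.r0=2
T0.r0=2 T1.r0=0 T1.r1=2 T2.r0=0
T0.r0=2 T1.r0=0 T1.r1=2 T2.r0=2
T0.r0=2 T1.r0=2 T1.r1=2 T2.r0=0
T0.r0=2 T1.r0=2 T1.r1=2 T2.r0=2

outcome vector order: (T0.r0,T1.r0,T1.r1,T2.r0)
|SC outcomes| = 9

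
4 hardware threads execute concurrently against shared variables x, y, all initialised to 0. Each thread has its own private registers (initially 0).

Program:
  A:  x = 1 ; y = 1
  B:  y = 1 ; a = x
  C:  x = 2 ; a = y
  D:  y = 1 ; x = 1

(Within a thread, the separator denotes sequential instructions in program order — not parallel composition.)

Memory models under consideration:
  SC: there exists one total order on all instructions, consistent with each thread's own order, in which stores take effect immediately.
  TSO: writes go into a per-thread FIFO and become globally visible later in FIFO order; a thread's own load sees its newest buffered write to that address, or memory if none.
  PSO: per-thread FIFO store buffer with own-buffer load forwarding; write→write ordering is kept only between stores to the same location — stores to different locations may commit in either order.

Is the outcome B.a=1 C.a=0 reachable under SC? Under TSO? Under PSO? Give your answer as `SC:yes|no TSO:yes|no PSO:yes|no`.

outcome vector order: (B.a,C.a)
SC (5): (0,1); (1,0); (1,1); (2,0); (2,1)
TSO (6): (0,0); (0,1); (1,0); (1,1); (2,0); (2,1)
PSO (6): (0,0); (0,1); (1,0); (1,1); (2,0); (2,1)
target (1,0) ∈ {SC,TSO,PSO}

SC:yes TSO:yes PSO:yes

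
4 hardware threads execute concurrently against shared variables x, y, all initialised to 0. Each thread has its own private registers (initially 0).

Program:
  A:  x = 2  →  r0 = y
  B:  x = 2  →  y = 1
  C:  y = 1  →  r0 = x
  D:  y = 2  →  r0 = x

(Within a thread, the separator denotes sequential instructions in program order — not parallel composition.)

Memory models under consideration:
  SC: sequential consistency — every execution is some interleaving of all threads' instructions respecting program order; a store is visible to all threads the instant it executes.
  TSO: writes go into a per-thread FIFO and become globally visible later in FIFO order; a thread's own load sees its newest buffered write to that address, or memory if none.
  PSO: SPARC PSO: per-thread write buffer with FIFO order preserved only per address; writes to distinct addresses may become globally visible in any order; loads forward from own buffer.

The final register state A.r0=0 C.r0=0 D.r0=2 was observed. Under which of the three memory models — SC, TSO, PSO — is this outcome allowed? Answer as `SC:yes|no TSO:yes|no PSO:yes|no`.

outcome vector order: (A.r0,C.r0,D.r0)
under SC → 022 100 102 120 122 200 202 220 222
under TSO → 000 002 020 022 100 102 120 122 200 202 220 222
under PSO → 000 002 020 022 100 102 120 122 200 202 220 222
target 002 ∈ {TSO,PSO}

SC:no TSO:yes PSO:yes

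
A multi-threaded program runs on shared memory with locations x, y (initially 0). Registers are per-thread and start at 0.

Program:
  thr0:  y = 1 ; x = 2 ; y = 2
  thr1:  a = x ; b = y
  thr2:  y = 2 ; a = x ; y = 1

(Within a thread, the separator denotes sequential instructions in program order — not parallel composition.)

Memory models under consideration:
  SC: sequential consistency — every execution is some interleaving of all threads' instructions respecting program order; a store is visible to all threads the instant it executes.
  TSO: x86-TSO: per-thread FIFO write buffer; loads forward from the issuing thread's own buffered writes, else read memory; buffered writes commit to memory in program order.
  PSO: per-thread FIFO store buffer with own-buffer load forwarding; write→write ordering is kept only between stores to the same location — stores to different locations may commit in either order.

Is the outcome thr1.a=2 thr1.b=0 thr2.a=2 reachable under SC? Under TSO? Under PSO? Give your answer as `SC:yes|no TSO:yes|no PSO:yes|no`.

outcome vector order: (thr1.a,thr1.b,thr2.a)
under SC → 0/0/0 0/0/2 0/1/0 0/1/2 0/2/0 0/2/2 2/1/0 2/1/2 2/2/0 2/2/2
under TSO → 0/0/0 0/0/2 0/1/0 0/1/2 0/2/0 0/2/2 2/1/0 2/1/2 2/2/0 2/2/2
under PSO → 0/0/0 0/0/2 0/1/0 0/1/2 0/2/0 0/2/2 2/0/0 2/0/2 2/1/0 2/1/2 2/2/0 2/2/2
target 2/0/2 ∈ {PSO}

SC:no TSO:no PSO:yes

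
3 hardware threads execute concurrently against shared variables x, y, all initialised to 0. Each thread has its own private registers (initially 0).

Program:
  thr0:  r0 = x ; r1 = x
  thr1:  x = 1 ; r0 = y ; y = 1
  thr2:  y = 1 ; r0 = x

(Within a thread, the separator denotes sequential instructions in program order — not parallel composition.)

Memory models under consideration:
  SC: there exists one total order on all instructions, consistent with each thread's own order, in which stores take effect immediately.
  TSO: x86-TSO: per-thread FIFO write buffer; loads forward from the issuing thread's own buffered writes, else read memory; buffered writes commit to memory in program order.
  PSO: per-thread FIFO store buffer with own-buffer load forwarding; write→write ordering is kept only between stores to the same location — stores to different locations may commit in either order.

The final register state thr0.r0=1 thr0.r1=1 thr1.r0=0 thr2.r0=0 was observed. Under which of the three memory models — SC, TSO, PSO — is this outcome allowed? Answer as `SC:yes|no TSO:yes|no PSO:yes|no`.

outcome vector order: (thr0.r0,thr0.r1,thr1.r0,thr2.r0)
[SC] allowed = {0001, 0010, 0011, 0101, 0110, 0111, 1101, 1110, 1111}
[TSO] allowed = {0000, 0001, 0010, 0011, 0100, 0101, 0110, 0111, 1100, 1101, 1110, 1111}
[PSO] allowed = {0000, 0001, 0010, 0011, 0100, 0101, 0110, 0111, 1100, 1101, 1110, 1111}
target 1100 ∈ {TSO,PSO}

SC:no TSO:yes PSO:yes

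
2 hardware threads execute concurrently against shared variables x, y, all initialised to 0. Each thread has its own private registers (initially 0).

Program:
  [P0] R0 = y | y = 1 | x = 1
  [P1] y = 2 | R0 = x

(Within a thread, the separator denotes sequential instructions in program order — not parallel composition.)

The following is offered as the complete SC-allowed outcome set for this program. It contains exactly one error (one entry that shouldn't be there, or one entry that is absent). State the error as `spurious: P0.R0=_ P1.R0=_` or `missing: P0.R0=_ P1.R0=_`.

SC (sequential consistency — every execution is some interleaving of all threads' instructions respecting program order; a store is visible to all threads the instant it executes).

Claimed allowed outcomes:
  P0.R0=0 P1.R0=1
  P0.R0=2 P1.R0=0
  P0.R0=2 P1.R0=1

missing: P0.R0=0 P1.R0=0

outcome vector order: (P0.R0,P1.R0)
SC (4): <0 0>, <0 1>, <2 0>, <2 1>
SC∖claimed = {<0 0>}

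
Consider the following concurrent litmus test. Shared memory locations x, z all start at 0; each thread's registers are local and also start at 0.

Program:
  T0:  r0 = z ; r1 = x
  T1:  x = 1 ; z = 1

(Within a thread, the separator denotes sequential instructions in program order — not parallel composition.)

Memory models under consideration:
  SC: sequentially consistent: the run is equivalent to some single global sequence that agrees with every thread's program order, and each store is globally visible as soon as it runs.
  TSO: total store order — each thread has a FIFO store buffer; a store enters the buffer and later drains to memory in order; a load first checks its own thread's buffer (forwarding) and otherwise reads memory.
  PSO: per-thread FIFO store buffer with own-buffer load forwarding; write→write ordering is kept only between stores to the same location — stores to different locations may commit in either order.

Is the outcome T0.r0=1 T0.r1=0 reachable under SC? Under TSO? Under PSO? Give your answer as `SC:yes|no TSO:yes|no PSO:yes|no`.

outcome vector order: (T0.r0,T0.r1)
under SC → <0 0>; <0 1>; <1 1>
under TSO → <0 0>; <0 1>; <1 1>
under PSO → <0 0>; <0 1>; <1 0>; <1 1>
target <1 0> ∈ {PSO}

SC:no TSO:no PSO:yes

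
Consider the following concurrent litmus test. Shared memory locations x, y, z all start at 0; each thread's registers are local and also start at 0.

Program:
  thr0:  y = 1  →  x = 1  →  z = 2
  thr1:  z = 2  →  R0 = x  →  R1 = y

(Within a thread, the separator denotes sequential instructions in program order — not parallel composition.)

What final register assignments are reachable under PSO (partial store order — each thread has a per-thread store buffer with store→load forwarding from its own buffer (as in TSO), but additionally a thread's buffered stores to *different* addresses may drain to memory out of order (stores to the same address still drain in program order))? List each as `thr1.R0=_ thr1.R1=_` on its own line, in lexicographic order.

outcome vector order: (thr1.R0,thr1.R1)
|PSO outcomes| = 4

thr1.R0=0 thr1.R1=0
thr1.R0=0 thr1.R1=1
thr1.R0=1 thr1.R1=0
thr1.R0=1 thr1.R1=1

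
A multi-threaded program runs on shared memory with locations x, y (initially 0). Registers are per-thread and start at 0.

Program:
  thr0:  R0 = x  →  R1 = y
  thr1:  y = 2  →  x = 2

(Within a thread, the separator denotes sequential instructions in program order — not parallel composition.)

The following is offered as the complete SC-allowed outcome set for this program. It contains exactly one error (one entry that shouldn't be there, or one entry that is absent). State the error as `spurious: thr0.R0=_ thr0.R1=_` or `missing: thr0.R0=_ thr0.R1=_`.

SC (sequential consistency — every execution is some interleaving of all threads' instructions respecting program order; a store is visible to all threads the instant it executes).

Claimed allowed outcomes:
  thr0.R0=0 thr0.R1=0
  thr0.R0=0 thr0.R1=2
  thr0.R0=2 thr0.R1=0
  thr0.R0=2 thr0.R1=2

spurious: thr0.R0=2 thr0.R1=0

outcome vector order: (thr0.R0,thr0.R1)
SC (3): 00; 02; 22
claimed∖SC = {20}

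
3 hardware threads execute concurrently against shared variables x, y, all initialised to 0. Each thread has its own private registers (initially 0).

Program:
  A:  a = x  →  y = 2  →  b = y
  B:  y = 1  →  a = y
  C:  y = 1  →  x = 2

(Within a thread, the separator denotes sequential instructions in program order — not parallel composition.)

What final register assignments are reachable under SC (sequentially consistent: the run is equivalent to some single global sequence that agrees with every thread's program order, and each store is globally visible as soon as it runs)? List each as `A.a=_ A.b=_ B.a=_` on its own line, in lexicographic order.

A.a=0 A.b=1 B.a=1
A.a=0 A.b=1 B.a=2
A.a=0 A.b=2 B.a=1
A.a=0 A.b=2 B.a=2
A.a=2 A.b=1 B.a=1
A.a=2 A.b=2 B.a=1
A.a=2 A.b=2 B.a=2

outcome vector order: (A.a,A.b,B.a)
|SC outcomes| = 7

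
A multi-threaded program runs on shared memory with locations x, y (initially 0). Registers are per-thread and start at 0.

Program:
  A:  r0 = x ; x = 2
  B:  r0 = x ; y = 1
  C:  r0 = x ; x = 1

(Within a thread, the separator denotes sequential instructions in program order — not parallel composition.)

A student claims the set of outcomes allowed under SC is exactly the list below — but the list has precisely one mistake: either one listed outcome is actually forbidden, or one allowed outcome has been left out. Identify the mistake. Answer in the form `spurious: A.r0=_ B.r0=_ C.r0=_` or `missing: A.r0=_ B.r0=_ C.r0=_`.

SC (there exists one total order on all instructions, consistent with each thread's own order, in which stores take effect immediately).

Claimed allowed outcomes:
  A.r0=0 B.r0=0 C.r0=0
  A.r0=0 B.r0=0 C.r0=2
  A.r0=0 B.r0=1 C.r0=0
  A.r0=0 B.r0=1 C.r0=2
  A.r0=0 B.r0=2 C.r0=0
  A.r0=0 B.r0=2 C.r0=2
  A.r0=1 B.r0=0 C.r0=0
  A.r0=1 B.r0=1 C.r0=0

outcome vector order: (A.r0,B.r0,C.r0)
SC (9): 000, 002, 010, 012, 020, 022, 100, 110, 120
SC∖claimed = {120}

missing: A.r0=1 B.r0=2 C.r0=0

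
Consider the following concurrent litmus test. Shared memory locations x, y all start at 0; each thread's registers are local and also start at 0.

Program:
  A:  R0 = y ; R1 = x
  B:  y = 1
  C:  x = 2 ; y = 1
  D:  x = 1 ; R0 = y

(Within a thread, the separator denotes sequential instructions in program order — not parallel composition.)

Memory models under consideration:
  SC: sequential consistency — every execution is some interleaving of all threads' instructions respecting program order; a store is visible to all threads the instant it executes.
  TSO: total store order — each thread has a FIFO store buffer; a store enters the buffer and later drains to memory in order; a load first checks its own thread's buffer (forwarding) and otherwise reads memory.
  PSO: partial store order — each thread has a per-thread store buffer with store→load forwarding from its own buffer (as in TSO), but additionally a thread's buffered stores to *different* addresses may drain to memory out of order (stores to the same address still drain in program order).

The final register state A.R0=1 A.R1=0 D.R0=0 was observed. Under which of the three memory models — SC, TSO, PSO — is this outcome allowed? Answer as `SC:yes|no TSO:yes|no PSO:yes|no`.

SC:no TSO:yes PSO:yes

outcome vector order: (A.R0,A.R1,D.R0)
under SC → 0/0/0; 0/0/1; 0/1/0; 0/1/1; 0/2/0; 0/2/1; 1/0/1; 1/1/0; 1/1/1; 1/2/0; 1/2/1
under TSO → 0/0/0; 0/0/1; 0/1/0; 0/1/1; 0/2/0; 0/2/1; 1/0/0; 1/0/1; 1/1/0; 1/1/1; 1/2/0; 1/2/1
under PSO → 0/0/0; 0/0/1; 0/1/0; 0/1/1; 0/2/0; 0/2/1; 1/0/0; 1/0/1; 1/1/0; 1/1/1; 1/2/0; 1/2/1
target 1/0/0 ∈ {TSO,PSO}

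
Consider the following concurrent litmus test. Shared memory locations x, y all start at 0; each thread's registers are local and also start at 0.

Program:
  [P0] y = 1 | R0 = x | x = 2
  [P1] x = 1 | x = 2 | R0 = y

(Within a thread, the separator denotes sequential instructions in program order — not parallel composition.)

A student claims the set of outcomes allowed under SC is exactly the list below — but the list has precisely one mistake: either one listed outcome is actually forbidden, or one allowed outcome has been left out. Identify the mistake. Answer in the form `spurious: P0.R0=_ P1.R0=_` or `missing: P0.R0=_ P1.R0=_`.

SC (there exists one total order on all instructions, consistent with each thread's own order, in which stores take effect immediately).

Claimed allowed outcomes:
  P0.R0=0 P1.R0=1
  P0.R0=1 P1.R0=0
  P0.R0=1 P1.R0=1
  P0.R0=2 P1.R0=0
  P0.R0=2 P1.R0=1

spurious: P0.R0=1 P1.R0=0

outcome vector order: (P0.R0,P1.R0)
[SC] allowed = {(0,1) (1,1) (2,0) (2,1)}
claimed∖SC = {(1,0)}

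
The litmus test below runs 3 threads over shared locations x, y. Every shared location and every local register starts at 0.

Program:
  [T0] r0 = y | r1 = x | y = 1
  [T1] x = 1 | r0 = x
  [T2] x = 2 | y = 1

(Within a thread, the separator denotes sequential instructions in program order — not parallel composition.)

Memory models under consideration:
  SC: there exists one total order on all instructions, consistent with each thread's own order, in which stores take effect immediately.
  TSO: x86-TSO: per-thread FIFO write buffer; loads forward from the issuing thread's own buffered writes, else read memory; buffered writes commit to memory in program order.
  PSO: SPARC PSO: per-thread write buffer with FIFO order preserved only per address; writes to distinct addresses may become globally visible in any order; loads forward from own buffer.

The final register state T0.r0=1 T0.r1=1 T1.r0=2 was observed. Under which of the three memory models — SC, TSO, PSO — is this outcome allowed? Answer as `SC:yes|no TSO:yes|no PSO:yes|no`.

outcome vector order: (T0.r0,T0.r1,T1.r0)
[SC] allowed = {0/0/1; 0/0/2; 0/1/1; 0/1/2; 0/2/1; 0/2/2; 1/1/1; 1/2/1; 1/2/2}
[TSO] allowed = {0/0/1; 0/0/2; 0/1/1; 0/1/2; 0/2/1; 0/2/2; 1/1/1; 1/2/1; 1/2/2}
[PSO] allowed = {0/0/1; 0/0/2; 0/1/1; 0/1/2; 0/2/1; 0/2/2; 1/0/1; 1/0/2; 1/1/1; 1/1/2; 1/2/1; 1/2/2}
target 1/1/2 ∈ {PSO}

SC:no TSO:no PSO:yes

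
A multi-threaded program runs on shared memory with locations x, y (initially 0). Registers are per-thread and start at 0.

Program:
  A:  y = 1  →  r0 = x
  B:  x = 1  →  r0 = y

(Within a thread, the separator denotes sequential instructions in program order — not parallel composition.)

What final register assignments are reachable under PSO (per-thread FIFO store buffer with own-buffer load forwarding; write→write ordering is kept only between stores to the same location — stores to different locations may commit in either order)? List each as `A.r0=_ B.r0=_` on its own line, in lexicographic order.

A.r0=0 B.r0=0
A.r0=0 B.r0=1
A.r0=1 B.r0=0
A.r0=1 B.r0=1

outcome vector order: (A.r0,B.r0)
|PSO outcomes| = 4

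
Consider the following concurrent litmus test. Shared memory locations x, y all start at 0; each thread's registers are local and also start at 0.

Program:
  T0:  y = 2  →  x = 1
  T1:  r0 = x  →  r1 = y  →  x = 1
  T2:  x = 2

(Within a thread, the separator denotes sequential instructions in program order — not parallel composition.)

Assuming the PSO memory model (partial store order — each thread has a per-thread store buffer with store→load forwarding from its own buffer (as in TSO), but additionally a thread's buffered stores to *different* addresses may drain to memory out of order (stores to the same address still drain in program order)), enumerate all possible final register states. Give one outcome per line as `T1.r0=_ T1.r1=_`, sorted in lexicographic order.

T1.r0=0 T1.r1=0
T1.r0=0 T1.r1=2
T1.r0=1 T1.r1=0
T1.r0=1 T1.r1=2
T1.r0=2 T1.r1=0
T1.r0=2 T1.r1=2

outcome vector order: (T1.r0,T1.r1)
|PSO outcomes| = 6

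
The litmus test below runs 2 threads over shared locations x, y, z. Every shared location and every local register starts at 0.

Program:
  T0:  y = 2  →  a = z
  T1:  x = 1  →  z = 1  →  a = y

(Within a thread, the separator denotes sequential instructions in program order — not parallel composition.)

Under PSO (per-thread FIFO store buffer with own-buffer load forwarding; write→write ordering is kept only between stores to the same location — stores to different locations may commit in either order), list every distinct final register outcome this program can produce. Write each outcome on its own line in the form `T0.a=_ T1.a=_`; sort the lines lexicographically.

T0.a=0 T1.a=0
T0.a=0 T1.a=2
T0.a=1 T1.a=0
T0.a=1 T1.a=2

outcome vector order: (T0.a,T1.a)
|PSO outcomes| = 4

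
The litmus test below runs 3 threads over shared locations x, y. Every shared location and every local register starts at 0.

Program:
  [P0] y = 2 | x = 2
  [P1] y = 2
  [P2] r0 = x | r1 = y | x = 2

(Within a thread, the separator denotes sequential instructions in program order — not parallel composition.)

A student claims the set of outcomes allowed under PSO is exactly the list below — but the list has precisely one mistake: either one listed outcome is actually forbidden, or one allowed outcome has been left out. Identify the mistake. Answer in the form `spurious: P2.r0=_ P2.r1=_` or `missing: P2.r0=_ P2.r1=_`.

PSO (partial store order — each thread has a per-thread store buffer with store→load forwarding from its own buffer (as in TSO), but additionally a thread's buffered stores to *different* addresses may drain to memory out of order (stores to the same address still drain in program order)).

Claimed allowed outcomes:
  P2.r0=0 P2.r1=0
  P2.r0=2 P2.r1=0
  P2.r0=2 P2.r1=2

missing: P2.r0=0 P2.r1=2

outcome vector order: (P2.r0,P2.r1)
PSO (4): (0,0), (0,2), (2,0), (2,2)
PSO∖claimed = {(0,2)}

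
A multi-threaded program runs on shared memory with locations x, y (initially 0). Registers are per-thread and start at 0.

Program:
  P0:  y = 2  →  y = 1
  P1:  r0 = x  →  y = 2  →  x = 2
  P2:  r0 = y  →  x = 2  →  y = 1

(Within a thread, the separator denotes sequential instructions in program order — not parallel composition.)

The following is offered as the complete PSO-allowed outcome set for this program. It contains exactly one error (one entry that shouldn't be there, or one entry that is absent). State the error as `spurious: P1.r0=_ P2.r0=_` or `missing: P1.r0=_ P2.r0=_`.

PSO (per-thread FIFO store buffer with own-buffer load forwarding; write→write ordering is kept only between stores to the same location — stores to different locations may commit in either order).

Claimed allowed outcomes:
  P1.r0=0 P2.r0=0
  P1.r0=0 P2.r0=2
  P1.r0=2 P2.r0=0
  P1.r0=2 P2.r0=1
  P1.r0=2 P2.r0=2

outcome vector order: (P1.r0,P2.r0)
PSO: 6 outcomes — {<0 0>, <0 1>, <0 2>, <2 0>, <2 1>, <2 2>}
PSO∖claimed = {<0 1>}

missing: P1.r0=0 P2.r0=1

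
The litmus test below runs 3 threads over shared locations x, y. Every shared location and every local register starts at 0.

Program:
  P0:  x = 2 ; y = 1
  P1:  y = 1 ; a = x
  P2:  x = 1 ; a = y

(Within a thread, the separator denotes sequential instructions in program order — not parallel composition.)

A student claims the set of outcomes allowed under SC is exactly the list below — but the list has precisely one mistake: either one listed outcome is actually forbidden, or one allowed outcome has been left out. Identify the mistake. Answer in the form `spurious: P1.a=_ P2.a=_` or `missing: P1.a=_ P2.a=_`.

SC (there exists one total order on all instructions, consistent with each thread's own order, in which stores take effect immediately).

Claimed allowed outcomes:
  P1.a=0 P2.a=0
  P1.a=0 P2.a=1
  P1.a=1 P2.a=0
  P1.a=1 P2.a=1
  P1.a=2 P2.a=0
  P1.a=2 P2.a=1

spurious: P1.a=0 P2.a=0

outcome vector order: (P1.a,P2.a)
SC (5): (0,1) (1,0) (1,1) (2,0) (2,1)
claimed∖SC = {(0,0)}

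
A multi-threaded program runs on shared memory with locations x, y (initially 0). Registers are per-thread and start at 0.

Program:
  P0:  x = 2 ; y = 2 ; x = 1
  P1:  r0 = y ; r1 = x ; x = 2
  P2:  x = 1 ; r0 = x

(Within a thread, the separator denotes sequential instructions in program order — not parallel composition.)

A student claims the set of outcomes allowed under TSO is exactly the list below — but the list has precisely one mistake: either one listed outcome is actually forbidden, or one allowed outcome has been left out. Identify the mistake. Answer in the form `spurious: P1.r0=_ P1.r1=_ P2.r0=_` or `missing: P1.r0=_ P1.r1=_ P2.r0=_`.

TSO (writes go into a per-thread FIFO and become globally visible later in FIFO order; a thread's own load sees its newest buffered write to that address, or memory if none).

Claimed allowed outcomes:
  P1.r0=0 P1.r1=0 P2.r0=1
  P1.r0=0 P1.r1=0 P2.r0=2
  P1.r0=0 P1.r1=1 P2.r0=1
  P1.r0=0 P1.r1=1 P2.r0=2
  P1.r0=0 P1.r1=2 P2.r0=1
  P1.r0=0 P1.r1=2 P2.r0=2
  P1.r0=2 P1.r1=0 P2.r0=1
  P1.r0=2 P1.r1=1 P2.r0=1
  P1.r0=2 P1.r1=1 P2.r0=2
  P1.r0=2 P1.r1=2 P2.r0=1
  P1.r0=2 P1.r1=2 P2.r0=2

outcome vector order: (P1.r0,P1.r1,P2.r0)
TSO (10): (0,0,1) (0,0,2) (0,1,1) (0,1,2) (0,2,1) (0,2,2) (2,1,1) (2,1,2) (2,2,1) (2,2,2)
claimed∖TSO = {(2,0,1)}

spurious: P1.r0=2 P1.r1=0 P2.r0=1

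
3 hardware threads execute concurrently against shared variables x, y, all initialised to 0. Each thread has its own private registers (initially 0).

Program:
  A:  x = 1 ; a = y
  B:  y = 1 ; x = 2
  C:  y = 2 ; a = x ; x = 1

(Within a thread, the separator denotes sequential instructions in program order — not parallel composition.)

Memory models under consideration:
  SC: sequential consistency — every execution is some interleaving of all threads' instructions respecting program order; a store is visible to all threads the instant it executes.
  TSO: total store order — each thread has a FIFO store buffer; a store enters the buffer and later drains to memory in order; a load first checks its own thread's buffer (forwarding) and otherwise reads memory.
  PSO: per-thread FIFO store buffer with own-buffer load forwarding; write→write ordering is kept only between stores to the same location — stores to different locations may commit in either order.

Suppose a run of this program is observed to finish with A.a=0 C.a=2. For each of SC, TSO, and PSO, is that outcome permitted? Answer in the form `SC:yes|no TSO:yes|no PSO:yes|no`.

SC:yes TSO:yes PSO:yes

outcome vector order: (A.a,C.a)
[SC] allowed = {01, 02, 10, 11, 12, 20, 21, 22}
[TSO] allowed = {00, 01, 02, 10, 11, 12, 20, 21, 22}
[PSO] allowed = {00, 01, 02, 10, 11, 12, 20, 21, 22}
target 02 ∈ {SC,TSO,PSO}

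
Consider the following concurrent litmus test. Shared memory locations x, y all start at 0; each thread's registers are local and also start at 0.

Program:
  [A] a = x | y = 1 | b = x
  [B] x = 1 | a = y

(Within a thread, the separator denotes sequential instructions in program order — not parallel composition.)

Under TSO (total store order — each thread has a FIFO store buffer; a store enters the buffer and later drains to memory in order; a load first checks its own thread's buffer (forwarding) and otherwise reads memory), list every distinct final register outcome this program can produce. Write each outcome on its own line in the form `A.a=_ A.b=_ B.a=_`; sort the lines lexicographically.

outcome vector order: (A.a,A.b,B.a)
|TSO outcomes| = 6

A.a=0 A.b=0 B.a=0
A.a=0 A.b=0 B.a=1
A.a=0 A.b=1 B.a=0
A.a=0 A.b=1 B.a=1
A.a=1 A.b=1 B.a=0
A.a=1 A.b=1 B.a=1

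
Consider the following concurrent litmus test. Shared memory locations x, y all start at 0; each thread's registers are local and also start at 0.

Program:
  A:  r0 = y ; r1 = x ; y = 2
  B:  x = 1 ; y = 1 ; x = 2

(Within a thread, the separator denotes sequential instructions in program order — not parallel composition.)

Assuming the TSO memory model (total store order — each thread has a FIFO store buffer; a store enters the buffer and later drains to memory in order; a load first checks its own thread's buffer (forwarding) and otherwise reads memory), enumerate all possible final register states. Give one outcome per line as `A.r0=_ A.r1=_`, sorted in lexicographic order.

A.r0=0 A.r1=0
A.r0=0 A.r1=1
A.r0=0 A.r1=2
A.r0=1 A.r1=1
A.r0=1 A.r1=2

outcome vector order: (A.r0,A.r1)
|TSO outcomes| = 5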